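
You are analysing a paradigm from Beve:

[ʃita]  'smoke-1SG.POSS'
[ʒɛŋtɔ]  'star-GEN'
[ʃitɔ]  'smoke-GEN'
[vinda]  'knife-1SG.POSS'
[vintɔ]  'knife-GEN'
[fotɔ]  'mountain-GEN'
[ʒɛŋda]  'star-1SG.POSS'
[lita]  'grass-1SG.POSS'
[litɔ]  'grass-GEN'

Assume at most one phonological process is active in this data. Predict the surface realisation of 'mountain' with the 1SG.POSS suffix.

[fota]

The 1SG.POSS suffix surfaces as [-da] and [-ta], depending on the final segment of the stem.
The GEN suffix, which begins with [t], is invariant after every stem; so [t] is not altered by any rule here.
The 1SG.POSS suffix is therefore /-da/ underlyingly, with post-vocalic devoicing: voiced stops become voiceless after a vowel.
After 'mountain', which ends in a vowel, the suffix surfaces as [-ta], giving [fota].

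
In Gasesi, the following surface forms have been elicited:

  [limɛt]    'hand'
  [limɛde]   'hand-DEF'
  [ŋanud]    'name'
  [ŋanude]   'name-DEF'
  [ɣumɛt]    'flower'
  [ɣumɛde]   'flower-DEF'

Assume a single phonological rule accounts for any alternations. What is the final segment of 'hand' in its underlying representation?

/t/

'hand' shows [t] ~ [d] at the end of the stem ([limɛt] vs [limɛde]).
Compare 'name', with invariant [d] in [ŋanud] and [ŋanude]: an analysis with underlying /d/ and a rule producing [t] in isolation would wrongly predict alternation here too.
The alternation reflects intervocalic voicing: voiceless stops become voiced between vowels. /t/ is underlying.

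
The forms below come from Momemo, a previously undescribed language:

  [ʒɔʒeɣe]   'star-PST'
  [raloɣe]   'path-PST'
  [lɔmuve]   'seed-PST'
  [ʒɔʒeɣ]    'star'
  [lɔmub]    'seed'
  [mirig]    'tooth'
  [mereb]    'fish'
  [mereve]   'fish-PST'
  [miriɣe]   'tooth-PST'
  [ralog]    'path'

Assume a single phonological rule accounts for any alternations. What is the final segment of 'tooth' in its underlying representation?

/g/

The root 'tooth' surfaces as [miriɣe] and [mirig], with a stem-final [ɣ] ~ [g] alternation.
Compare 'star', with invariant [ɣ] in [ʒɔʒeɣe] and [ʒɔʒeɣ]: an analysis with underlying /ɣ/ and a rule producing [g] in isolation would wrongly predict alternation here too.
The alternation reflects intervocalic spirantization: voiced stops become fricatives between vowels. /g/ is underlying.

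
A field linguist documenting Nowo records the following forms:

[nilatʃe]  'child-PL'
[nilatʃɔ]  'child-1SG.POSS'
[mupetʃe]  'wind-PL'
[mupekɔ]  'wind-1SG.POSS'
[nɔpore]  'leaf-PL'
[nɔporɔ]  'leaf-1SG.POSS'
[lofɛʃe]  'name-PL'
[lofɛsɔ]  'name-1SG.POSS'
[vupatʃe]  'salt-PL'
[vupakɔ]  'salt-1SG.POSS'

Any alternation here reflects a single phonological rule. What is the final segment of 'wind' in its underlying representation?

/k/

In [mupetʃe] and [mupekɔ] the final segment of 'wind' alternates: [tʃ] ~ [k].
If /tʃ/ were underlying and a rule turned it into [k] before the 1SG.POSS suffix, 'child' would also alternate; but it has [tʃ] in both [nilatʃe] and [nilatʃɔ].
The alternation reflects palatalization before a front vowel: /k/ and /s/ become palato-alveolar [tʃ] and [ʃ] before a front vowel. /k/ is underlying.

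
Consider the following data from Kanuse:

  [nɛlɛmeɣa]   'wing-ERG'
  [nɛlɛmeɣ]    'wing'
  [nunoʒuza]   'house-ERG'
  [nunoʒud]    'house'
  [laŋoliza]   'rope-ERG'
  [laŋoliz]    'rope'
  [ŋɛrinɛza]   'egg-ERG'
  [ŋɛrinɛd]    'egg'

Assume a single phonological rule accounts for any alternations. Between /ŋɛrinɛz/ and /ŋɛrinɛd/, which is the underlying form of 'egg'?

/ŋɛrinɛd/

The root 'egg' surfaces as [ŋɛrinɛza] and [ŋɛrinɛd], with a stem-final [z] ~ [d] alternation.
But 'rope' keeps [z] in both environments ([laŋoliza], [laŋoliz]), so there is no rule changing /z/ to [d] in isolation.
The alternation reflects intervocalic spirantization: voiced stops become fricatives between vowels. /d/ is underlying.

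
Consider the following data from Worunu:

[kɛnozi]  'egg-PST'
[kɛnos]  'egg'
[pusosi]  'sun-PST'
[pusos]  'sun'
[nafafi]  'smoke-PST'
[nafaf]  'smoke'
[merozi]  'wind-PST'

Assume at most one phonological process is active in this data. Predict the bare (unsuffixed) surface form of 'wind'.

The stem for 'egg' ends in [z] in [kɛnozi] but [s] in [kɛnos].
If /s/ were underlying and a rule turned it into [z] before the PST suffix, 'sun' would also alternate; but it has [s] in both [pusosi] and [pusos].
So /z/ is underlying, and a rule of word-final obstruent devoicing — voiced obstruents become voiceless word-finally — gives [s].
The one attested form of 'wind', [merozi], shows underlying /meroz/. Applying the same rule word-finally gives [meros].

[meros]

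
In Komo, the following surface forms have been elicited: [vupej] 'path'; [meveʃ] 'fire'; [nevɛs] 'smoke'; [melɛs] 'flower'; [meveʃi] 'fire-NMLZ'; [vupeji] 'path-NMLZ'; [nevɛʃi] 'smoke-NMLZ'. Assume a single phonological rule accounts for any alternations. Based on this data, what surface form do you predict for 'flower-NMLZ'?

The stem for 'smoke' ends in [s] in [nevɛs] but [ʃ] in [nevɛʃi].
If /ʃ/ were underlying and a rule turned it into [s] in isolation, 'fire' would also alternate; but it has [ʃ] in both [meveʃ] and [meveʃi].
The alternation reflects palatalization before a front vowel: /s/ becomes palato-alveolar [ʃ] before a front vowel. /s/ is underlying.
The one attested form of 'flower', [melɛs], shows underlying /melɛs/. Applying the same rule before a front vowel gives [melɛʃi].

[melɛʃi]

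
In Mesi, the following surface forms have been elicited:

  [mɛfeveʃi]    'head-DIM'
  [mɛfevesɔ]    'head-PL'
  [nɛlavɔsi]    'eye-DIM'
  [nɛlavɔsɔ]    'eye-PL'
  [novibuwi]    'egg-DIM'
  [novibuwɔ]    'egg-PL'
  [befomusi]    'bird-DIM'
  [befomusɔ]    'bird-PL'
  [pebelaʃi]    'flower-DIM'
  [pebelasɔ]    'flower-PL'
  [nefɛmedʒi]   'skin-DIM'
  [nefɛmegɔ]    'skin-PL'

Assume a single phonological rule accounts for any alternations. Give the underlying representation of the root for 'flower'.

/pebelaʃ/

In [pebelaʃi] and [pebelasɔ] the final segment of 'flower' alternates: [ʃ] ~ [s].
Compare 'bird', with invariant [s] in [befomusi] and [befomusɔ]: an analysis with underlying /s/ and a rule producing [ʃ] before the DIM suffix would wrongly predict alternation here too.
Therefore /ʃ/ is basic and [s] is derived by depalatalization (palato-alveolar /dʒ/ and /ʃ/ become [g] and [s] when no front vowel follows).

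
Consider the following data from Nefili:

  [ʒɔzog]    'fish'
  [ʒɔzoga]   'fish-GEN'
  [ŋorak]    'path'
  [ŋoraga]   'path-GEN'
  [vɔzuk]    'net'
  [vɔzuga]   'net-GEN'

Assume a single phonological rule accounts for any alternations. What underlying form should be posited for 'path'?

The stem for 'path' ends in [k] in [ŋorak] but [g] in [ŋoraga].
If /g/ were underlying and a rule turned it into [k] in isolation, 'fish' would also alternate; but it has [g] in both [ʒɔzog] and [ʒɔzoga].
The alternation reflects intervocalic voicing: voiceless stops become voiced between vowels. /k/ is underlying.

/ŋorak/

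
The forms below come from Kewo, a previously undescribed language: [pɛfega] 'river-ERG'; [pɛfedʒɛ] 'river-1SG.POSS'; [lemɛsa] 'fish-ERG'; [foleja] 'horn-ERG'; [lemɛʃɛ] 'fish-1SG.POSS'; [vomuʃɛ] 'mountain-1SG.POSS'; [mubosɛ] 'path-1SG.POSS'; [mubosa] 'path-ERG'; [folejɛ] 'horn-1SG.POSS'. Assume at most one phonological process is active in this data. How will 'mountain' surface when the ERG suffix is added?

[vomusa]

The stem for 'fish' ends in [s] in [lemɛsa] but [ʃ] in [lemɛʃɛ].
Compare 'path', with invariant [s] in [mubosa] and [mubosɛ]: an analysis with underlying /s/ and a rule producing [ʃ] before the 1SG.POSS suffix would wrongly predict alternation here too.
Therefore /ʃ/ is basic and [s] is derived by depalatalization (palato-alveolar /dʒ/ and /ʃ/ become [g] and [s] when no front vowel follows).
The one attested form of 'mountain', [vomuʃɛ], shows underlying /vomuʃ/. Applying the same rule when no front vowel follows gives [vomusa].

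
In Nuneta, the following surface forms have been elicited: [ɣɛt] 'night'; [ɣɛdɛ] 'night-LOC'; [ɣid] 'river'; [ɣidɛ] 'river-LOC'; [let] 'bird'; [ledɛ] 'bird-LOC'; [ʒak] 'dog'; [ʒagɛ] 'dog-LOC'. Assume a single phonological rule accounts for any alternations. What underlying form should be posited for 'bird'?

'bird' shows [t] ~ [d] at the end of the stem ([let] vs [ledɛ]).
The stem 'river' ([ɣid], [ɣidɛ]) shows [d] unchanged in both environments, so [d] cannot be basic with [t] derived in isolation.
The alternation reflects intervocalic voicing: voiceless stops become voiced between vowels. /t/ is underlying.
The underlying form of 'bird' is therefore /let/.

/let/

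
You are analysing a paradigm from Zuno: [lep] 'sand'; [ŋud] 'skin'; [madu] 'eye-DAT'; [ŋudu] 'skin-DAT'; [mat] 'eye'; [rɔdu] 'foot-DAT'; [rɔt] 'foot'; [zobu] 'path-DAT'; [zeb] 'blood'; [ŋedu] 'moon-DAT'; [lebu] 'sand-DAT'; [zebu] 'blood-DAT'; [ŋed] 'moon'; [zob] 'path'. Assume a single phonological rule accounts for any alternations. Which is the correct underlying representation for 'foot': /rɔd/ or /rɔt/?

In [rɔt] and [rɔdu] the final segment of 'foot' alternates: [t] ~ [d].
The stem 'moon' ([ŋed], [ŋedu]) shows [d] unchanged in both environments, so [d] cannot be basic with [t] derived in isolation.
Therefore /t/ is basic and [d] is derived by intervocalic voicing (voiceless stops become voiced between vowels).

/rɔt/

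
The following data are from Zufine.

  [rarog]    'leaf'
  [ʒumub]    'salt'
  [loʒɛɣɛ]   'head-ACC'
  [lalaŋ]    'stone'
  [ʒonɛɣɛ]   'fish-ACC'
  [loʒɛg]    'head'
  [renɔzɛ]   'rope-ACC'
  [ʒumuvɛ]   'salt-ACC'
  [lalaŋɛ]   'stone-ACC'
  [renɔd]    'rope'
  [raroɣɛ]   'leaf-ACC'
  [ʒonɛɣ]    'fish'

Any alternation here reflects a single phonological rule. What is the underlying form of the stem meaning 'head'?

/loʒɛg/

In [loʒɛɣɛ] and [loʒɛg] the final segment of 'head' alternates: [ɣ] ~ [g].
Compare 'fish', with invariant [ɣ] in [ʒonɛɣɛ] and [ʒonɛɣ]: an analysis with underlying /ɣ/ and a rule producing [g] in isolation would wrongly predict alternation here too.
Therefore /g/ is basic and [ɣ] is derived by intervocalic spirantization (voiced stops become fricatives between vowels).
The underlying form of 'head' is therefore /loʒɛg/.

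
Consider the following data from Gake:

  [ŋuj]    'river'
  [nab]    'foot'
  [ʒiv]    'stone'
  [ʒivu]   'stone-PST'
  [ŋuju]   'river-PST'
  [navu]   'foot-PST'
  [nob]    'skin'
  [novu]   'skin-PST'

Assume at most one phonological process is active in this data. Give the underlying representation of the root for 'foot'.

/nab/

The root 'foot' surfaces as [nab] and [navu], with a stem-final [b] ~ [v] alternation.
If /v/ were underlying and a rule turned it into [b] in isolation, 'stone' would also alternate; but it has [v] in both [ʒiv] and [ʒivu].
So /b/ is underlying, and a rule of intervocalic spirantization — voiced stops become fricatives between vowels — gives [v].
Hence 'foot' is /nab/ underlyingly.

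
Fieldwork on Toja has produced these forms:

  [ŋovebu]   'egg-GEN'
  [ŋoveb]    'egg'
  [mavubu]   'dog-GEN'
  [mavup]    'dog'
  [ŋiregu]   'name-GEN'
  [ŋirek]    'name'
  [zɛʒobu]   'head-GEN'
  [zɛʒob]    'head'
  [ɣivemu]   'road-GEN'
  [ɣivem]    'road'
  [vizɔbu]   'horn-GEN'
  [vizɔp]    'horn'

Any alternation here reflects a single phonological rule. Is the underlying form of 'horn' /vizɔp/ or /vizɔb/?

The root 'horn' surfaces as [vizɔbu] and [vizɔp], with a stem-final [b] ~ [p] alternation.
If /b/ were underlying and a rule turned it into [p] in isolation, 'egg' would also alternate; but it has [b] in both [ŋovebu] and [ŋoveb].
So /p/ is underlying, and a rule of intervocalic voicing — voiceless stops become voiced between vowels — gives [b].

/vizɔp/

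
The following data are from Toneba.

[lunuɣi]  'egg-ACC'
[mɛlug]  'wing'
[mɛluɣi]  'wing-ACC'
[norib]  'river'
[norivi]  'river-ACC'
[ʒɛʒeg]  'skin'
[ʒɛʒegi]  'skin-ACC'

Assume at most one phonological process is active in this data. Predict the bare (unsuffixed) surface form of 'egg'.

'wing' shows [g] ~ [ɣ] at the end of the stem ([mɛlug] vs [mɛluɣi]).
Compare 'skin', with invariant [g] in [ʒɛʒeg] and [ʒɛʒegi]: an analysis with underlying /g/ and a rule producing [ɣ] before the ACC suffix would wrongly predict alternation here too.
So /ɣ/ is underlying, and a rule of word-final hardening — voiced fricatives become stops word-finally — gives [g].
From [lunuɣi] the stem 'egg' is /lunuɣ/; word-finally this yields [lunug].

[lunug]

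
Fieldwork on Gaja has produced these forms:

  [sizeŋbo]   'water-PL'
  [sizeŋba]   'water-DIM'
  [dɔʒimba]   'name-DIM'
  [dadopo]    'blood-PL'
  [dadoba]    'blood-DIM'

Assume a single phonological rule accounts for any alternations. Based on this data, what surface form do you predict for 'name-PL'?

[dɔʒimbo]

The PL morpheme has two allomorphs, [-bo] and [-po].
By contrast the DIM suffix keeps its initial [b] throughout — that segment must be underlying.
The PL suffix is therefore /-po/ underlyingly, with post-nasal voicing: voiceless stops become voiced after a nasal.
After 'name', which ends in a nasal, the suffix surfaces as [-bo], giving [dɔʒimbo].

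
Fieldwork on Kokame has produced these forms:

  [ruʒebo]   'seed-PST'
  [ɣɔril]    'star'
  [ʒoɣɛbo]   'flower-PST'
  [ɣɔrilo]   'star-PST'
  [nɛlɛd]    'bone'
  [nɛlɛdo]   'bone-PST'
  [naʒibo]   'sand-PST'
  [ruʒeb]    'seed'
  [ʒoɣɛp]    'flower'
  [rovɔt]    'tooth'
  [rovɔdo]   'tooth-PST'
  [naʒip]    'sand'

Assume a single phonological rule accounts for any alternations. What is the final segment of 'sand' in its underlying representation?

The stem for 'sand' ends in [p] in [naʒip] but [b] in [naʒibo].
Compare 'seed', with invariant [b] in [ruʒeb] and [ruʒebo]: an analysis with underlying /b/ and a rule producing [p] in isolation would wrongly predict alternation here too.
The alternation reflects intervocalic voicing: voiceless stops become voiced between vowels. /p/ is underlying.

/p/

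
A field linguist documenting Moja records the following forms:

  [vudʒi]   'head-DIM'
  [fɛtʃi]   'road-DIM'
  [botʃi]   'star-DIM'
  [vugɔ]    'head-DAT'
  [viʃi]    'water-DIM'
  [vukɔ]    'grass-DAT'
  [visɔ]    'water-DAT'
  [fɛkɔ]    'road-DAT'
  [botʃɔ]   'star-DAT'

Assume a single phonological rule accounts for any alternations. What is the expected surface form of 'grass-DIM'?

The stem for 'road' ends in [k] in [fɛkɔ] but [tʃ] in [fɛtʃi].
If /tʃ/ were underlying and a rule turned it into [k] before the DAT suffix, 'star' would also alternate; but it has [tʃ] in both [botʃɔ] and [botʃi].
The alternation reflects palatalization before a front vowel: /k/, /g/ and /s/ become palato-alveolar [tʃ], [dʒ] and [ʃ] before a front vowel. /k/ is underlying.
The one attested form of 'grass', [vukɔ], shows underlying /vuk/. Applying the same rule before a front vowel gives [vutʃi].

[vutʃi]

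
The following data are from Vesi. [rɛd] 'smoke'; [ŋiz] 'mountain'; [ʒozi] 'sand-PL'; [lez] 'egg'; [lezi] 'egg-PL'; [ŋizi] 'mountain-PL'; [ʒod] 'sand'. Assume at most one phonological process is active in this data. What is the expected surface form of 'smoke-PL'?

[rɛzi]

The stem for 'sand' ends in [z] in [ʒozi] but [d] in [ʒod].
But 'mountain' keeps [z] in both environments ([ŋizi], [ŋiz]), so there is no rule changing /z/ to [d] in isolation.
Therefore /d/ is basic and [z] is derived by intervocalic spirantization (voiced stops become fricatives between vowels).
From [rɛd] the stem 'smoke' is /rɛd/; between vowels this yields [rɛzi].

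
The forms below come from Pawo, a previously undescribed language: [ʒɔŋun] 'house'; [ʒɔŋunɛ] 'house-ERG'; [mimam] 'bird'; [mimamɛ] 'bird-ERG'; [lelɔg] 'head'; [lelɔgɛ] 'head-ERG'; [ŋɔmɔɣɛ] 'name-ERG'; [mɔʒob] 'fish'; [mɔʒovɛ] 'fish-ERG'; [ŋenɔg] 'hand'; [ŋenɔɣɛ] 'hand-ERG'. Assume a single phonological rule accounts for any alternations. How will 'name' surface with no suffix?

[ŋɔmɔg]

'hand' shows [g] ~ [ɣ] at the end of the stem ([ŋenɔg] vs [ŋenɔɣɛ]).
If /g/ were underlying and a rule turned it into [ɣ] before the ERG suffix, 'head' would also alternate; but it has [g] in both [lelɔg] and [lelɔgɛ].
The underlying segment must be /ɣ/; voiced fricatives become stops word-finally, yielding [g] there.
The one attested form of 'name', [ŋɔmɔɣɛ], shows underlying /ŋɔmɔɣ/. Applying the same rule word-finally gives [ŋɔmɔg].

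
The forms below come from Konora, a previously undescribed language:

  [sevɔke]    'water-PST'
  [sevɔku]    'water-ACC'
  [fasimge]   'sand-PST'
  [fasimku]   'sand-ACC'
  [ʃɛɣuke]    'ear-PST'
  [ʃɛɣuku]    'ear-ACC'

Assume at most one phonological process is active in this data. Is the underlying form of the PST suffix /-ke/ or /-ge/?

/-ge/

The PST morpheme has two allomorphs, [-ge] and [-ke].
By contrast the ACC suffix keeps its initial [k] throughout — that segment must be underlying.
The PST suffix is therefore /-ge/ underlyingly, with post-vocalic devoicing: voiced stops become voiceless after a vowel.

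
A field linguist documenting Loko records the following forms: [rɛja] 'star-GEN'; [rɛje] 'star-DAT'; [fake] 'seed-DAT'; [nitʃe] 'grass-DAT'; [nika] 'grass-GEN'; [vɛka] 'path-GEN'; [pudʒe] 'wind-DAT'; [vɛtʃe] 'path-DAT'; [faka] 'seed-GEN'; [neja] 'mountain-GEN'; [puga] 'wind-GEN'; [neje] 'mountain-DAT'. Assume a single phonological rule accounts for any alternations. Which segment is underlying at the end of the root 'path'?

/tʃ/

The root 'path' surfaces as [vɛtʃe] and [vɛka], with a stem-final [tʃ] ~ [k] alternation.
Compare 'seed', with invariant [k] in [fake] and [faka]: an analysis with underlying /k/ and a rule producing [tʃ] before the DAT suffix would wrongly predict alternation here too.
The underlying segment must be /tʃ/; palato-alveolar /tʃ/ and /dʒ/ become [k] and [g] when no front vowel follows, yielding [k] there.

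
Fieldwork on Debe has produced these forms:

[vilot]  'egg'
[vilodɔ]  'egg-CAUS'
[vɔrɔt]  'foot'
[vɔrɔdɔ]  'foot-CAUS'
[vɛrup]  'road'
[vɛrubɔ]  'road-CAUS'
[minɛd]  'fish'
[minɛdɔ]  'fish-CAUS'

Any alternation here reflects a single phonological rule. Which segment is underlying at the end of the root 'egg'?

The root 'egg' surfaces as [vilot] and [vilodɔ], with a stem-final [t] ~ [d] alternation.
If /d/ were underlying and a rule turned it into [t] in isolation, 'fish' would also alternate; but it has [d] in both [minɛd] and [minɛdɔ].
Therefore /t/ is basic and [d] is derived by intervocalic voicing (voiceless stops become voiced between vowels).

/t/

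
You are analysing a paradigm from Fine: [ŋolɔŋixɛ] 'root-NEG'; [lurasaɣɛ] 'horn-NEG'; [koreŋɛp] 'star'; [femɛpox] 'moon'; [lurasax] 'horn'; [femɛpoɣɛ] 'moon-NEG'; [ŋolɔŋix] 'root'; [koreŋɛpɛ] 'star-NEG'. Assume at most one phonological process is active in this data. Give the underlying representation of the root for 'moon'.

/femɛpoɣ/

In [femɛpoɣɛ] and [femɛpox] the final segment of 'moon' alternates: [ɣ] ~ [x].
Compare 'root', with invariant [x] in [ŋolɔŋixɛ] and [ŋolɔŋix]: an analysis with underlying /x/ and a rule producing [ɣ] before the NEG suffix would wrongly predict alternation here too.
The alternation reflects word-final obstruent devoicing: voiced obstruents become voiceless word-finally. /ɣ/ is underlying.
So 'moon' = /femɛpoɣ/.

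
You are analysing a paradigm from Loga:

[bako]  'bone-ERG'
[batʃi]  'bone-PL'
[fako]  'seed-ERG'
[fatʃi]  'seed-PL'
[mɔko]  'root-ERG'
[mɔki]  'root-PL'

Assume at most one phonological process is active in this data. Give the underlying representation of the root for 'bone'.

The root 'bone' surfaces as [bako] and [batʃi], with a stem-final [k] ~ [tʃ] alternation.
If /k/ were underlying and a rule turned it into [tʃ] before the PL suffix, 'root' would also alternate; but it has [k] in both [mɔko] and [mɔki].
The alternation reflects depalatalization: palato-alveolar /tʃ/ becomes [k] when no front vowel follows. /tʃ/ is underlying.

/batʃ/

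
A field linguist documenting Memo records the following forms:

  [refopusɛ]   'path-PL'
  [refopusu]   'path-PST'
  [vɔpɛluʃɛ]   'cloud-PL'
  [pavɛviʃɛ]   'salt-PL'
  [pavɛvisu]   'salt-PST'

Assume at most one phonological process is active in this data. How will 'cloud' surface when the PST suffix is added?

[vɔpɛlusu]

The stem for 'salt' ends in [ʃ] in [pavɛviʃɛ] but [s] in [pavɛvisu].
But 'path' keeps [s] in both environments ([refopusɛ], [refopusu]), so there is no rule changing /s/ to [ʃ] before the PL suffix.
Therefore /ʃ/ is basic and [s] is derived by depalatalization (palato-alveolar /ʃ/ becomes [s] when no front vowel follows).
From [vɔpɛluʃɛ] the stem 'cloud' is /vɔpɛluʃ/; when no front vowel follows this yields [vɔpɛlusu].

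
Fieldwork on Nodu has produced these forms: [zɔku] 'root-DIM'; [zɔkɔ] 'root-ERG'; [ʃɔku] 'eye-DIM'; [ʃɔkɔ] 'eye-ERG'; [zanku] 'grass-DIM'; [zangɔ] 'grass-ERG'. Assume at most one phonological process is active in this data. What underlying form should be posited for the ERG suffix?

The ERG suffix surfaces as [-gɔ] and [-kɔ], depending on the final segment of the stem.
By contrast the DIM suffix keeps its initial [k] throughout — that segment must be underlying.
So the underlying form is /-gɔ/, and voiced stops become voiceless after a vowel.

/-gɔ/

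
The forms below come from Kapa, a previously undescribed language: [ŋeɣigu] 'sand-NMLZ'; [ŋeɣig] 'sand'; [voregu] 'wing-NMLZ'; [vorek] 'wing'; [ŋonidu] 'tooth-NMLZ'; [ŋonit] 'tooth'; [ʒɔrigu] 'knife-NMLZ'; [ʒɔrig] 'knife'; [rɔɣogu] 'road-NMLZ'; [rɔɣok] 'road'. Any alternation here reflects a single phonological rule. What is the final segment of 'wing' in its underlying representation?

The root 'wing' surfaces as [voregu] and [vorek], with a stem-final [g] ~ [k] alternation.
If /g/ were underlying and a rule turned it into [k] in isolation, 'knife' would also alternate; but it has [g] in both [ʒɔrigu] and [ʒɔrig].
Therefore /k/ is basic and [g] is derived by intervocalic voicing (voiceless stops become voiced between vowels).

/k/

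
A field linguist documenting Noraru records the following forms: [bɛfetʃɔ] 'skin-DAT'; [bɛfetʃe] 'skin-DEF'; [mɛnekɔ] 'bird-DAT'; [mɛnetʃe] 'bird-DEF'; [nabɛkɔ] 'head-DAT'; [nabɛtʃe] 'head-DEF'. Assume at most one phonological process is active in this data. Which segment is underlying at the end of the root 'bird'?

/k/

'bird' shows [k] ~ [tʃ] at the end of the stem ([mɛnekɔ] vs [mɛnetʃe]).
If /tʃ/ were underlying and a rule turned it into [k] before the DAT suffix, 'skin' would also alternate; but it has [tʃ] in both [bɛfetʃɔ] and [bɛfetʃe].
Therefore /k/ is basic and [tʃ] is derived by palatalization before a front vowel (/k/ becomes palato-alveolar [tʃ] before a front vowel).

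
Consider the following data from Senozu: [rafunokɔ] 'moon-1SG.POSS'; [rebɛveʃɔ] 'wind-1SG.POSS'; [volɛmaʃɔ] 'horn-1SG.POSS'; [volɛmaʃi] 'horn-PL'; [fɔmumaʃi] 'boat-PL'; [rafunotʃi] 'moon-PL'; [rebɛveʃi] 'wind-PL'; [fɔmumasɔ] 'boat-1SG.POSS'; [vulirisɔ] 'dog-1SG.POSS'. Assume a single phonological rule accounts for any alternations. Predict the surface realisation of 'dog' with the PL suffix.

[vuliriʃi]

The root 'boat' surfaces as [fɔmumasɔ] and [fɔmumaʃi], with a stem-final [s] ~ [ʃ] alternation.
Compare 'horn', with invariant [ʃ] in [volɛmaʃɔ] and [volɛmaʃi]: an analysis with underlying /ʃ/ and a rule producing [s] before the 1SG.POSS suffix would wrongly predict alternation here too.
The alternation reflects palatalization before a front vowel: /k/ and /s/ become palato-alveolar [tʃ] and [ʃ] before a front vowel. /s/ is underlying.
From [vulirisɔ] the stem 'dog' is /vuliris/; before a front vowel this yields [vuliriʃi].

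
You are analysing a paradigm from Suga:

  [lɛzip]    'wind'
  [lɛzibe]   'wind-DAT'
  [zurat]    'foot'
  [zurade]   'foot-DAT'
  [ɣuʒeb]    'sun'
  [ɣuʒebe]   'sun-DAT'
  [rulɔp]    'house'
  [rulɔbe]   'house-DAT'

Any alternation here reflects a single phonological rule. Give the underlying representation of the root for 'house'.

/rulɔp/

The root 'house' surfaces as [rulɔp] and [rulɔbe], with a stem-final [p] ~ [b] alternation.
Compare 'sun', with invariant [b] in [ɣuʒeb] and [ɣuʒebe]: an analysis with underlying /b/ and a rule producing [p] in isolation would wrongly predict alternation here too.
Therefore /p/ is basic and [b] is derived by intervocalic voicing (voiceless stops become voiced between vowels).
The underlying form of 'house' is therefore /rulɔp/.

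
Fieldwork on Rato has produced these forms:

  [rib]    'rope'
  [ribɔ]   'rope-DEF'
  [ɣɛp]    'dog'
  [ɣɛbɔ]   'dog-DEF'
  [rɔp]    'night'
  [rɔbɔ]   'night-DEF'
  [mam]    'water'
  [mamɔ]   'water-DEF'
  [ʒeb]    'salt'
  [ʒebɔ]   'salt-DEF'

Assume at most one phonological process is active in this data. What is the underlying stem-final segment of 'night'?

'night' shows [p] ~ [b] at the end of the stem ([rɔp] vs [rɔbɔ]).
The stem 'salt' ([ʒeb], [ʒebɔ]) shows [b] unchanged in both environments, so [b] cannot be basic with [p] derived in isolation.
The underlying segment must be /p/; voiceless stops become voiced between vowels, yielding [b] there.

/p/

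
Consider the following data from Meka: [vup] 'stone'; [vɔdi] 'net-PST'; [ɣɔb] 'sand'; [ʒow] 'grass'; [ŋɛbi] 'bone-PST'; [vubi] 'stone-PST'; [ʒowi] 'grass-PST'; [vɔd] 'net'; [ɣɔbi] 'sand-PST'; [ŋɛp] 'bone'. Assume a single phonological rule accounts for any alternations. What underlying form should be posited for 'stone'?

/vup/

The root 'stone' surfaces as [vubi] and [vup], with a stem-final [b] ~ [p] alternation.
The stem 'sand' ([ɣɔbi], [ɣɔb]) shows [b] unchanged in both environments, so [b] cannot be basic with [p] derived in isolation.
So /p/ is underlying, and a rule of intervocalic voicing — voiceless stops become voiced between vowels — gives [b].
Hence 'stone' is /vup/ underlyingly.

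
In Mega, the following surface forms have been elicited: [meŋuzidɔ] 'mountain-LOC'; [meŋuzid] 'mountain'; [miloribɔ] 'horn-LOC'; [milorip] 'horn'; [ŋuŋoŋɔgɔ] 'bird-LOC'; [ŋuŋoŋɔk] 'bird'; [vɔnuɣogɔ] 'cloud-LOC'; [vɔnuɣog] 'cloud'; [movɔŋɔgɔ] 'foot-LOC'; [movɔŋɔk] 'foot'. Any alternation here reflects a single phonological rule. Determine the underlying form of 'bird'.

/ŋuŋoŋɔk/

The root 'bird' surfaces as [ŋuŋoŋɔgɔ] and [ŋuŋoŋɔk], with a stem-final [g] ~ [k] alternation.
The stem 'cloud' ([vɔnuɣogɔ], [vɔnuɣog]) shows [g] unchanged in both environments, so [g] cannot be basic with [k] derived in isolation.
The underlying segment must be /k/; voiceless stops become voiced between vowels, yielding [g] there.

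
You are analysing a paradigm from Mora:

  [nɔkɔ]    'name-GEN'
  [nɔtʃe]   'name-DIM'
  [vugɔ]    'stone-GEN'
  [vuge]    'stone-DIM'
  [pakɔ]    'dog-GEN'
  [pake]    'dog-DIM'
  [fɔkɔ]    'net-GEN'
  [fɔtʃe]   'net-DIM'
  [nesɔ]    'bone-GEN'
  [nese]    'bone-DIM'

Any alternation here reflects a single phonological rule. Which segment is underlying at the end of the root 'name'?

The stem for 'name' ends in [k] in [nɔkɔ] but [tʃ] in [nɔtʃe].
The stem 'dog' ([pakɔ], [pake]) shows [k] unchanged in both environments, so [k] cannot be basic with [tʃ] derived before the DIM suffix.
Therefore /tʃ/ is basic and [k] is derived by depalatalization (palato-alveolar /tʃ/ becomes [k] when no front vowel follows).

/tʃ/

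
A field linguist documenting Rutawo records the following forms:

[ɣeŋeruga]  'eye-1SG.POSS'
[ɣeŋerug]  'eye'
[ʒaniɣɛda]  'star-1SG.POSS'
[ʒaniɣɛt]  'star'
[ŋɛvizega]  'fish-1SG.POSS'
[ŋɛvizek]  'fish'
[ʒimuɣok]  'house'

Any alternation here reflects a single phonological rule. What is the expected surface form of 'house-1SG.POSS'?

'fish' shows [g] ~ [k] at the end of the stem ([ŋɛvizega] vs [ŋɛvizek]).
If /g/ were underlying and a rule turned it into [k] in isolation, 'eye' would also alternate; but it has [g] in both [ɣeŋeruga] and [ɣeŋerug].
Therefore /k/ is basic and [g] is derived by intervocalic voicing (voiceless stops become voiced between vowels).
From [ʒimuɣok] the stem 'house' is /ʒimuɣok/; between vowels this yields [ʒimuɣoga].

[ʒimuɣoga]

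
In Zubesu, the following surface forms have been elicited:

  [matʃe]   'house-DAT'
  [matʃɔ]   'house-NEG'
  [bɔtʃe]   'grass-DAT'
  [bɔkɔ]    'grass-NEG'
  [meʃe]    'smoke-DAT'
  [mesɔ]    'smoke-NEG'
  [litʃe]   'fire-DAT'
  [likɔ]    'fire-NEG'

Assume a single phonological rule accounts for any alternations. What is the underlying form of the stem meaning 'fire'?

/lik/

The root 'fire' surfaces as [litʃe] and [likɔ], with a stem-final [tʃ] ~ [k] alternation.
The stem 'house' ([matʃe], [matʃɔ]) shows [tʃ] unchanged in both environments, so [tʃ] cannot be basic with [k] derived before the NEG suffix.
So /k/ is underlying, and a rule of palatalization before a front vowel — /k/ and /s/ become palato-alveolar [tʃ] and [ʃ] before a front vowel — gives [tʃ].
The underlying form of 'fire' is therefore /lik/.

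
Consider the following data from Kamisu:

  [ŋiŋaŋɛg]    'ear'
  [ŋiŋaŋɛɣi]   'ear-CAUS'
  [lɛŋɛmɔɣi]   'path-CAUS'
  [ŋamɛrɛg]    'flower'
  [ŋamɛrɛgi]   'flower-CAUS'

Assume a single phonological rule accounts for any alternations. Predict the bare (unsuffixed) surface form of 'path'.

[lɛŋɛmɔg]

The stem for 'ear' ends in [g] in [ŋiŋaŋɛg] but [ɣ] in [ŋiŋaŋɛɣi].
But 'flower' keeps [g] in both environments ([ŋamɛrɛg], [ŋamɛrɛgi]), so there is no rule changing /g/ to [ɣ] before the CAUS suffix.
The alternation reflects word-final hardening: voiced fricatives become stops word-finally. /ɣ/ is underlying.
From [lɛŋɛmɔɣi] the stem 'path' is /lɛŋɛmɔɣ/; word-finally this yields [lɛŋɛmɔg].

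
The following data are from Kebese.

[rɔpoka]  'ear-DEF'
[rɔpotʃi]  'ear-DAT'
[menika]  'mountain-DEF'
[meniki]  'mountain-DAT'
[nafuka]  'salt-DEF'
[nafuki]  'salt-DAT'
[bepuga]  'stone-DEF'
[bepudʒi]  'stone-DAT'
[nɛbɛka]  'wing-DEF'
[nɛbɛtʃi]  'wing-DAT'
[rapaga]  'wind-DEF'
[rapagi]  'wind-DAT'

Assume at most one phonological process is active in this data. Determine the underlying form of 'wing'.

/nɛbɛtʃ/

The root 'wing' surfaces as [nɛbɛka] and [nɛbɛtʃi], with a stem-final [k] ~ [tʃ] alternation.
If /k/ were underlying and a rule turned it into [tʃ] before the DAT suffix, 'salt' would also alternate; but it has [k] in both [nafuka] and [nafuki].
The underlying segment must be /tʃ/; palato-alveolar /tʃ/ and /dʒ/ become [k] and [g] when no front vowel follows, yielding [k] there.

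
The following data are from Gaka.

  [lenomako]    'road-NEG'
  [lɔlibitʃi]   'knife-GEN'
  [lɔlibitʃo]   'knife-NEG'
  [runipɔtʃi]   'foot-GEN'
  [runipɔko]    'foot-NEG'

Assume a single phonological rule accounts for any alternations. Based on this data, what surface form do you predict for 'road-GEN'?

[lenomatʃi]

'foot' shows [tʃ] ~ [k] at the end of the stem ([runipɔtʃi] vs [runipɔko]).
But 'knife' keeps [tʃ] in both environments ([lɔlibitʃi], [lɔlibitʃo]), so there is no rule changing /tʃ/ to [k] before the NEG suffix.
So /k/ is underlying, and a rule of palatalization before a front vowel — /k/ becomes palato-alveolar [tʃ] before a front vowel — gives [tʃ].
From [lenomako] the stem 'road' is /lenomak/; before a front vowel this yields [lenomatʃi].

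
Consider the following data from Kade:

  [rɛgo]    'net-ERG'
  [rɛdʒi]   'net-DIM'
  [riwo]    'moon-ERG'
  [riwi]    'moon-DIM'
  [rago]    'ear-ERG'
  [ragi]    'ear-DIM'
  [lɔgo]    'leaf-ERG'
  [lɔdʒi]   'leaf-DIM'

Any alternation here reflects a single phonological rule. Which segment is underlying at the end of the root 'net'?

/dʒ/

The root 'net' surfaces as [rɛgo] and [rɛdʒi], with a stem-final [g] ~ [dʒ] alternation.
But 'ear' keeps [g] in both environments ([rago], [ragi]), so there is no rule changing /g/ to [dʒ] before the DIM suffix.
So /dʒ/ is underlying, and a rule of depalatalization — palato-alveolar /dʒ/ becomes [g] when no front vowel follows — gives [g].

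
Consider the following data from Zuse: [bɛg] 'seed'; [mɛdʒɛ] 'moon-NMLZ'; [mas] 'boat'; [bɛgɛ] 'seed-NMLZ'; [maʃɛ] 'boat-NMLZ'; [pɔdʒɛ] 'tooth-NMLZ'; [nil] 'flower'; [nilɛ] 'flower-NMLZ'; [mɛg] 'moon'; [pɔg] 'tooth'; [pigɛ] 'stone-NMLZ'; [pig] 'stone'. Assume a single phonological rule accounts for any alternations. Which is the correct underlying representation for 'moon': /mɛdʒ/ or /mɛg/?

/mɛdʒ/

In [mɛdʒɛ] and [mɛg] the final segment of 'moon' alternates: [dʒ] ~ [g].
The stem 'seed' ([bɛgɛ], [bɛg]) shows [g] unchanged in both environments, so [g] cannot be basic with [dʒ] derived before the NMLZ suffix.
The alternation reflects depalatalization: palato-alveolar /dʒ/ and /ʃ/ become [g] and [s] when no front vowel follows. /dʒ/ is underlying.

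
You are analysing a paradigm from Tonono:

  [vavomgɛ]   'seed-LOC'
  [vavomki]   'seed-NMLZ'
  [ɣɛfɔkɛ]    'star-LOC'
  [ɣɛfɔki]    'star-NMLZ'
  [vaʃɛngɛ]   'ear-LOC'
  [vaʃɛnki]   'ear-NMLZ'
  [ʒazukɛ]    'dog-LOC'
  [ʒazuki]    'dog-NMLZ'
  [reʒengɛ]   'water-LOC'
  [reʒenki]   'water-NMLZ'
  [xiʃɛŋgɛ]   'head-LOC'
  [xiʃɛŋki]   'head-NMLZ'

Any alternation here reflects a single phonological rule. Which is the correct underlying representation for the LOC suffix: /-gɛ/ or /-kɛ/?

/-gɛ/

The LOC suffix surfaces as [-gɛ] and [-kɛ], depending on the final segment of the stem.
The NMLZ suffix, which begins with [k], is invariant after every stem; so [k] is not altered by any rule here.
The LOC suffix is therefore /-gɛ/ underlyingly, with post-vocalic devoicing: voiced stops become voiceless after a vowel.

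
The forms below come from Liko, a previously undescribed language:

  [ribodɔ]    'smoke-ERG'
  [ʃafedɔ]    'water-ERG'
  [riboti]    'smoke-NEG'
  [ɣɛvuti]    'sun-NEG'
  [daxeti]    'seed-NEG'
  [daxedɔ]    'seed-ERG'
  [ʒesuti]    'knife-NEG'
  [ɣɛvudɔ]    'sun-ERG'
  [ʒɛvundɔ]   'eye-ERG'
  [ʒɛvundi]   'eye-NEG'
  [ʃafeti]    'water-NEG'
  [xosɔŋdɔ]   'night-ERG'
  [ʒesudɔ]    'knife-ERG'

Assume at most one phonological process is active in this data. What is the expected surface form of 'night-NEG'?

[xosɔŋdi]

The NEG morpheme has two allomorphs, [-di] and [-ti].
The ERG suffix, which begins with [d], is invariant after every stem; so [d] is not altered by any rule here.
The NEG suffix is therefore /-ti/ underlyingly, with post-nasal voicing: voiceless stops become voiced after a nasal.
After 'night', which ends in a nasal, the suffix surfaces as [-di], giving [xosɔŋdi].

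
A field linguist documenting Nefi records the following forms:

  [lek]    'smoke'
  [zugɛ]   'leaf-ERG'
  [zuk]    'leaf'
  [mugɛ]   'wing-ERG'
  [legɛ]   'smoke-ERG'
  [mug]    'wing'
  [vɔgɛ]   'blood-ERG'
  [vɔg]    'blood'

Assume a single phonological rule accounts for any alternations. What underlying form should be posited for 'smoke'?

The stem for 'smoke' ends in [k] in [lek] but [g] in [legɛ].
The stem 'blood' ([vɔg], [vɔgɛ]) shows [g] unchanged in both environments, so [g] cannot be basic with [k] derived in isolation.
The underlying segment must be /k/; voiceless stops become voiced between vowels, yielding [g] there.

/lek/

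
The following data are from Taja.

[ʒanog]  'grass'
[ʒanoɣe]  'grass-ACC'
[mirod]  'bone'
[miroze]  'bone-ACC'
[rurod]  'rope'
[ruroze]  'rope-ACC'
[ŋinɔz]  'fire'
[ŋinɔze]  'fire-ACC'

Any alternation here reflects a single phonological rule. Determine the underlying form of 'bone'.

/mirod/

The root 'bone' surfaces as [mirod] and [miroze], with a stem-final [d] ~ [z] alternation.
Compare 'fire', with invariant [z] in [ŋinɔz] and [ŋinɔze]: an analysis with underlying /z/ and a rule producing [d] in isolation would wrongly predict alternation here too.
So /d/ is underlying, and a rule of intervocalic spirantization — voiced stops become fricatives between vowels — gives [z].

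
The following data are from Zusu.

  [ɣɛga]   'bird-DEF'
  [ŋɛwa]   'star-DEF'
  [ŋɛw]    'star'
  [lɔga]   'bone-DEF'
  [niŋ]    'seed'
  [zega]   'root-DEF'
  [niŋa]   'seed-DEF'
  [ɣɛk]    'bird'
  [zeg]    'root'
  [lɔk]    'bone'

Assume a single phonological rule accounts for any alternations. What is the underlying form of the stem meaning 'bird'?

/ɣɛk/

In [ɣɛga] and [ɣɛk] the final segment of 'bird' alternates: [g] ~ [k].
Compare 'root', with invariant [g] in [zega] and [zeg]: an analysis with underlying /g/ and a rule producing [k] in isolation would wrongly predict alternation here too.
So /k/ is underlying, and a rule of intervocalic voicing — voiceless stops become voiced between vowels — gives [g].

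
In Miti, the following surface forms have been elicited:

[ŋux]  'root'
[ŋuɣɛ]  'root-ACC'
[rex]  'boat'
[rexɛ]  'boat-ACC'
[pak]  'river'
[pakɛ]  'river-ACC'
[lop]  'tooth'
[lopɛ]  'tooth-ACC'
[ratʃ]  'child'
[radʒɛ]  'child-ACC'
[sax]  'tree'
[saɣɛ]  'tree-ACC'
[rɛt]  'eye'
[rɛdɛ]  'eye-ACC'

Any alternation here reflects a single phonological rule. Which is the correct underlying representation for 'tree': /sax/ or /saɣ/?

In [sax] and [saɣɛ] the final segment of 'tree' alternates: [x] ~ [ɣ].
The stem 'boat' ([rex], [rexɛ]) shows [x] unchanged in both environments, so [x] cannot be basic with [ɣ] derived before the ACC suffix.
The underlying segment must be /ɣ/; voiced obstruents become voiceless word-finally, yielding [x] there.

/saɣ/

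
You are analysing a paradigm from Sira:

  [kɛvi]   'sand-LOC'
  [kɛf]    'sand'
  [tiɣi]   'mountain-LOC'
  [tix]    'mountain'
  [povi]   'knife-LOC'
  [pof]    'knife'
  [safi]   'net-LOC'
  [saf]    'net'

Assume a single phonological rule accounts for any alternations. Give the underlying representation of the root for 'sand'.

/kɛv/

In [kɛvi] and [kɛf] the final segment of 'sand' alternates: [v] ~ [f].
If /f/ were underlying and a rule turned it into [v] before the LOC suffix, 'net' would also alternate; but it has [f] in both [safi] and [saf].
So /v/ is underlying, and a rule of word-final obstruent devoicing — voiced obstruents become voiceless word-finally — gives [f].
So 'sand' = /kɛv/.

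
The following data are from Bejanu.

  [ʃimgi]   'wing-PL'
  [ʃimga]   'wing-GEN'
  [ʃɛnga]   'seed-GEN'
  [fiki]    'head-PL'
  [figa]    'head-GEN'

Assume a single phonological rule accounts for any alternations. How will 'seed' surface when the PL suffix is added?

The PL suffix surfaces as [-gi] and [-ki], depending on the final segment of the stem.
The GEN suffix, which begins with [g], is invariant after every stem; so [g] is not altered by any rule here.
The PL suffix is therefore /-ki/ underlyingly, with post-nasal voicing: voiceless stops become voiced after a nasal.
After 'seed', which ends in a nasal, the suffix surfaces as [-gi], giving [ʃɛngi].

[ʃɛngi]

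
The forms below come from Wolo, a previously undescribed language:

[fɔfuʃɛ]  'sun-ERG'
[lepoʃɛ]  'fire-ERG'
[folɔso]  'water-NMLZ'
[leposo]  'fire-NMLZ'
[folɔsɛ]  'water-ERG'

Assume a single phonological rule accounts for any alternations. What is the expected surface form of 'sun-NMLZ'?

In [leposo] and [lepoʃɛ] the final segment of 'fire' alternates: [s] ~ [ʃ].
But 'water' keeps [s] in both environments ([folɔso], [folɔsɛ]), so there is no rule changing /s/ to [ʃ] before the ERG suffix.
The alternation reflects depalatalization: palato-alveolar /ʃ/ becomes [s] when no front vowel follows. /ʃ/ is underlying.
From [fɔfuʃɛ] the stem 'sun' is /fɔfuʃ/; when no front vowel follows this yields [fɔfuso].

[fɔfuso]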